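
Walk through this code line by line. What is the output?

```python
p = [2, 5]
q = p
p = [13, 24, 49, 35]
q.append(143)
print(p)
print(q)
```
[13, 24, 49, 35]
[2, 5, 143]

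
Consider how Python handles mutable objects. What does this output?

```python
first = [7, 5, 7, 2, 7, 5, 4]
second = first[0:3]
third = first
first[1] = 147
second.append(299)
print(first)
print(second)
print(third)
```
[7, 147, 7, 2, 7, 5, 4]
[7, 5, 7, 299]
[7, 147, 7, 2, 7, 5, 4]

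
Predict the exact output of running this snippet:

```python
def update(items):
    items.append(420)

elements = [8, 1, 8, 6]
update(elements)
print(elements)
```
[8, 1, 8, 6, 420]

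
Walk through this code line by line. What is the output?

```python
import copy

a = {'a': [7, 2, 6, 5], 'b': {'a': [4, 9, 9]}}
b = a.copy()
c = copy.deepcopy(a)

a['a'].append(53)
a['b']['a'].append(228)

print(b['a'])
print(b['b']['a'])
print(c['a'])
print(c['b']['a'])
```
[7, 2, 6, 5, 53]
[4, 9, 9, 228]
[7, 2, 6, 5]
[4, 9, 9]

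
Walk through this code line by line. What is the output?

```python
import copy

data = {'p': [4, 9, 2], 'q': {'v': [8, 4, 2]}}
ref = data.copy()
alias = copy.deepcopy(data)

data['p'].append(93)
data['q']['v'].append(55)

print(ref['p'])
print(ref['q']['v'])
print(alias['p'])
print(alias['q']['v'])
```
[4, 9, 2, 93]
[8, 4, 2, 55]
[4, 9, 2]
[8, 4, 2]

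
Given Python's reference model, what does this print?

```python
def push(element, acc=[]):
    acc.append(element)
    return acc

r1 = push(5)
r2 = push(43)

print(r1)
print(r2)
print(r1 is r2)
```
[5, 43]
[5, 43]
True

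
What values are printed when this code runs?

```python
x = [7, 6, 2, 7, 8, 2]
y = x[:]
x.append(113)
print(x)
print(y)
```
[7, 6, 2, 7, 8, 2, 113]
[7, 6, 2, 7, 8, 2]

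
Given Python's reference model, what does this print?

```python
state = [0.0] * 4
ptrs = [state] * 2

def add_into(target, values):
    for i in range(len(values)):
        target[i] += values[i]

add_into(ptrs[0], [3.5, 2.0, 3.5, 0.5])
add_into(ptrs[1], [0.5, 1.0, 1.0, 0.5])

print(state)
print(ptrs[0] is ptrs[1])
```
[4.0, 3.0, 4.5, 1.0]
True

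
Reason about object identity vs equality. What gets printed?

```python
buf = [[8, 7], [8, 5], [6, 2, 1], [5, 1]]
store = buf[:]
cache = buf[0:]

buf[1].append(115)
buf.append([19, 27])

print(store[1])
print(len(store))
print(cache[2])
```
[8, 5, 115]
4
[6, 2, 1]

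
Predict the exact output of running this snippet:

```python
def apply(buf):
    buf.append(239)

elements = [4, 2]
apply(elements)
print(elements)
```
[4, 2, 239]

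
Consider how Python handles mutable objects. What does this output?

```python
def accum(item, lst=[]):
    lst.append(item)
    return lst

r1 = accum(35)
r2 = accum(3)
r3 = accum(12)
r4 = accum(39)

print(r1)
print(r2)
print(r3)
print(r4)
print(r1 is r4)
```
[35, 3, 12, 39]
[35, 3, 12, 39]
[35, 3, 12, 39]
[35, 3, 12, 39]
True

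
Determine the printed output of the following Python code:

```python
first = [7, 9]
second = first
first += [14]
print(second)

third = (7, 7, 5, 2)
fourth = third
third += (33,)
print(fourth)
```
[7, 9, 14]
(7, 7, 5, 2)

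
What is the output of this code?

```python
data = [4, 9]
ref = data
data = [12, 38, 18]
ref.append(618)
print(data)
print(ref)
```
[12, 38, 18]
[4, 9, 618]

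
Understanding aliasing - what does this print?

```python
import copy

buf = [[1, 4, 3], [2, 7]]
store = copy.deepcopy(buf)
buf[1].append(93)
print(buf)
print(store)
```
[[1, 4, 3], [2, 7, 93]]
[[1, 4, 3], [2, 7]]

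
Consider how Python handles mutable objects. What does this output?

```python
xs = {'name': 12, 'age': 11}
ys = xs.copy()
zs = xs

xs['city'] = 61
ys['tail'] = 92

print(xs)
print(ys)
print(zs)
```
{'name': 12, 'age': 11, 'city': 61}
{'name': 12, 'age': 11, 'tail': 92}
{'name': 12, 'age': 11, 'city': 61}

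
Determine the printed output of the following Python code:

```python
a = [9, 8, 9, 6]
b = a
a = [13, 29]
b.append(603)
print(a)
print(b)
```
[13, 29]
[9, 8, 9, 6, 603]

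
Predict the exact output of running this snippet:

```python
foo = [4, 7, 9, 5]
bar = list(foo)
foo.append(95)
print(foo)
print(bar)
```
[4, 7, 9, 5, 95]
[4, 7, 9, 5]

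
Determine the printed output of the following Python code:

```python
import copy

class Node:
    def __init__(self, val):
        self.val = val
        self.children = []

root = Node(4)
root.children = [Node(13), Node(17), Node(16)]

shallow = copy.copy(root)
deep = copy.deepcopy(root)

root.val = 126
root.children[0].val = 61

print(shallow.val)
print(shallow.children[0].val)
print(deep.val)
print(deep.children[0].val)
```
4
61
4
13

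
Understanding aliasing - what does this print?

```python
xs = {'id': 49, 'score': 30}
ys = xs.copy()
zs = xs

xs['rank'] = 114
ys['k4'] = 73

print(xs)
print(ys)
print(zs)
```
{'id': 49, 'score': 30, 'rank': 114}
{'id': 49, 'score': 30, 'k4': 73}
{'id': 49, 'score': 30, 'rank': 114}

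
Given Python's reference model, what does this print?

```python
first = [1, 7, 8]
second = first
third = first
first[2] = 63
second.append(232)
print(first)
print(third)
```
[1, 7, 63, 232]
[1, 7, 63, 232]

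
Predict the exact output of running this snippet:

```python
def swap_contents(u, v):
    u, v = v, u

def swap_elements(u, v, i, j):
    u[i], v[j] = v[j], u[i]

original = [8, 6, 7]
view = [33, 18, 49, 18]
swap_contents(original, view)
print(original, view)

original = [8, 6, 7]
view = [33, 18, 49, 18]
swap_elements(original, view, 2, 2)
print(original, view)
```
[8, 6, 7] [33, 18, 49, 18]
[8, 6, 49] [33, 18, 7, 18]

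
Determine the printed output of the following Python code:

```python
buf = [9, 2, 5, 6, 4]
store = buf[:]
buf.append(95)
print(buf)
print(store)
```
[9, 2, 5, 6, 4, 95]
[9, 2, 5, 6, 4]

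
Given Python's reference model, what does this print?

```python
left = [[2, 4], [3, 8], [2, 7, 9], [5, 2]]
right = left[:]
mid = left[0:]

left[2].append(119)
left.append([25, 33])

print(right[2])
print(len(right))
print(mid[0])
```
[2, 7, 9, 119]
4
[2, 4]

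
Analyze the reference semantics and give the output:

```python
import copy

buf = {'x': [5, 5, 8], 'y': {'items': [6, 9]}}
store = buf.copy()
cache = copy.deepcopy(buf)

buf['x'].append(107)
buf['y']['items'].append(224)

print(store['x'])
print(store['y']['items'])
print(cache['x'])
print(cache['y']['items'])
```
[5, 5, 8, 107]
[6, 9, 224]
[5, 5, 8]
[6, 9]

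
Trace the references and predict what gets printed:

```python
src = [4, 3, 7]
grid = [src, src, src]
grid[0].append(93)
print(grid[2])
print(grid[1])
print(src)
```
[4, 3, 7, 93]
[4, 3, 7, 93]
[4, 3, 7, 93]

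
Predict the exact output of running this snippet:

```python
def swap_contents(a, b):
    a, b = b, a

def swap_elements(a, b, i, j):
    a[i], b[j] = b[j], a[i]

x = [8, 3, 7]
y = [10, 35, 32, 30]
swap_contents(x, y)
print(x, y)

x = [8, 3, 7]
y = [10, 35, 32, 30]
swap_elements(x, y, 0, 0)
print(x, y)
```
[8, 3, 7] [10, 35, 32, 30]
[10, 3, 7] [8, 35, 32, 30]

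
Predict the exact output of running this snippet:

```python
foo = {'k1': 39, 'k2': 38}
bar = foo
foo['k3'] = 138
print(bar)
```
{'k1': 39, 'k2': 38, 'k3': 138}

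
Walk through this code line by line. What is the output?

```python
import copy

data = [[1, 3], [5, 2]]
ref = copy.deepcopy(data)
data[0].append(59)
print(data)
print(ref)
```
[[1, 3, 59], [5, 2]]
[[1, 3], [5, 2]]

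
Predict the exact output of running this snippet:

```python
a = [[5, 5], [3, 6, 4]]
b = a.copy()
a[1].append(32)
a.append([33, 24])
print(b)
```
[[5, 5], [3, 6, 4, 32]]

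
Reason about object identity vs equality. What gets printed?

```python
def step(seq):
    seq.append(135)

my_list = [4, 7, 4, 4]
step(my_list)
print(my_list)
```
[4, 7, 4, 4, 135]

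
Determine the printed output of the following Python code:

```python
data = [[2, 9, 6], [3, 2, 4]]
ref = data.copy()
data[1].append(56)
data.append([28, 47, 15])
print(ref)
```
[[2, 9, 6], [3, 2, 4, 56]]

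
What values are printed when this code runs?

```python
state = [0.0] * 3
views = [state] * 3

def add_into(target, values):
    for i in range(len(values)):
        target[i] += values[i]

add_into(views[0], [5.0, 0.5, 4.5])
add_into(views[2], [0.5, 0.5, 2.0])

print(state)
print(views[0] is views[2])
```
[5.5, 1.0, 6.5]
True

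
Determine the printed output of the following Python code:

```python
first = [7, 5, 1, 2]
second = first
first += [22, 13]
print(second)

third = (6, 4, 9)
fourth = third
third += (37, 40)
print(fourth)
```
[7, 5, 1, 2, 22, 13]
(6, 4, 9)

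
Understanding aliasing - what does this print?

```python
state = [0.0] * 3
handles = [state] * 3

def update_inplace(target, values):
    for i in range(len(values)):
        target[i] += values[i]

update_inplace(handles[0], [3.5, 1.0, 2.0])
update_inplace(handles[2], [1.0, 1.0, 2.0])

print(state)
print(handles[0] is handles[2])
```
[4.5, 2.0, 4.0]
True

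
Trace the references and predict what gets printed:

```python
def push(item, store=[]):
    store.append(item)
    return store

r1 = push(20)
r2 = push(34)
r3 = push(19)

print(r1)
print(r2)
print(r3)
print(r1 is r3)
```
[20, 34, 19]
[20, 34, 19]
[20, 34, 19]
True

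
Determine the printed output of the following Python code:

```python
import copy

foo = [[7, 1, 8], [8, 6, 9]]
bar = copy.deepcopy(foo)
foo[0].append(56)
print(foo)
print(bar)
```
[[7, 1, 8, 56], [8, 6, 9]]
[[7, 1, 8], [8, 6, 9]]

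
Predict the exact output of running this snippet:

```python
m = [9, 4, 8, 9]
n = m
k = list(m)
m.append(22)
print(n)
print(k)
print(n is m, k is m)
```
[9, 4, 8, 9, 22]
[9, 4, 8, 9]
True False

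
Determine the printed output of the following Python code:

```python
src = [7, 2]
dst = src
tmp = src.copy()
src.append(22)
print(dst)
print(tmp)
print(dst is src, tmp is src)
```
[7, 2, 22]
[7, 2]
True False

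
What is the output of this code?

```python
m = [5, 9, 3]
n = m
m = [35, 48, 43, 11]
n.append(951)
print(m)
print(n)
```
[35, 48, 43, 11]
[5, 9, 3, 951]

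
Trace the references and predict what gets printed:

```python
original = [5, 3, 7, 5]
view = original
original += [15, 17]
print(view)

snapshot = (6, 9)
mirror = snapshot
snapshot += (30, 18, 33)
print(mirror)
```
[5, 3, 7, 5, 15, 17]
(6, 9)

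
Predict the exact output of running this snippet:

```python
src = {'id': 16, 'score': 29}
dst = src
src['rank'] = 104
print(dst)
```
{'id': 16, 'score': 29, 'rank': 104}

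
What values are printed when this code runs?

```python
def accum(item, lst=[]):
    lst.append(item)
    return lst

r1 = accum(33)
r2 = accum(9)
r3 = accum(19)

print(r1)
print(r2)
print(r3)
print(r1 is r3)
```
[33, 9, 19]
[33, 9, 19]
[33, 9, 19]
True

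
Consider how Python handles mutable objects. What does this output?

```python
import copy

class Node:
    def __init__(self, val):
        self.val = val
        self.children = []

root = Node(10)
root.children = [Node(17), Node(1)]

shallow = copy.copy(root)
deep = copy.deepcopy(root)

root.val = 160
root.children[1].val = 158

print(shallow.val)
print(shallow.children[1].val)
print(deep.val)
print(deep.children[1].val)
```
10
158
10
1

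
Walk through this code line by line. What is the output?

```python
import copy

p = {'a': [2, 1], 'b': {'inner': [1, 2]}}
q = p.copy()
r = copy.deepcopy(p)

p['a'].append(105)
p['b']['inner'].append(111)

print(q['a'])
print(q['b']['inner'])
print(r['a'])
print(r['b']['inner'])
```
[2, 1, 105]
[1, 2, 111]
[2, 1]
[1, 2]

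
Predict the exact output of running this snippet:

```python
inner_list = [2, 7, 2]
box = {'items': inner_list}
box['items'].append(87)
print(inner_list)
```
[2, 7, 2, 87]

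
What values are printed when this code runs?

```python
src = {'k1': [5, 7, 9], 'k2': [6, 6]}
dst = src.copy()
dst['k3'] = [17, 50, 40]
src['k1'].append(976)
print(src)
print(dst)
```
{'k1': [5, 7, 9, 976], 'k2': [6, 6]}
{'k1': [5, 7, 9, 976], 'k2': [6, 6], 'k3': [17, 50, 40]}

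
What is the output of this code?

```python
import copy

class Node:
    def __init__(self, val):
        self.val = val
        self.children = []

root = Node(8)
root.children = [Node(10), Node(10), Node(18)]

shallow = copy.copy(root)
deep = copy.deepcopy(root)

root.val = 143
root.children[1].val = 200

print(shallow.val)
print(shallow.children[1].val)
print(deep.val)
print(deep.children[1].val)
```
8
200
8
10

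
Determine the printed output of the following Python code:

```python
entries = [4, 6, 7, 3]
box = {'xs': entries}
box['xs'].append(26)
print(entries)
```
[4, 6, 7, 3, 26]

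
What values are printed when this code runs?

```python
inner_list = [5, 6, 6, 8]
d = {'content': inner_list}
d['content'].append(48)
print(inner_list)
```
[5, 6, 6, 8, 48]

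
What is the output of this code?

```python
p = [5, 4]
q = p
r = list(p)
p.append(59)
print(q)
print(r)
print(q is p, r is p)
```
[5, 4, 59]
[5, 4]
True False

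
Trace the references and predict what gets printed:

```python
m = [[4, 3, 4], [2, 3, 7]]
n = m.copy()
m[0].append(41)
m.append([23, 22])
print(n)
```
[[4, 3, 4, 41], [2, 3, 7]]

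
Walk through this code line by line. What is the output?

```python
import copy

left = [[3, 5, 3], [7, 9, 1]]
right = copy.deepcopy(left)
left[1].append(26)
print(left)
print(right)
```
[[3, 5, 3], [7, 9, 1, 26]]
[[3, 5, 3], [7, 9, 1]]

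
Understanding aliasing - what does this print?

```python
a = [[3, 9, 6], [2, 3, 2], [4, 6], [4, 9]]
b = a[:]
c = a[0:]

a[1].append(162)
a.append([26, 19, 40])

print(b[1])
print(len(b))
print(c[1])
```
[2, 3, 2, 162]
4
[2, 3, 2, 162]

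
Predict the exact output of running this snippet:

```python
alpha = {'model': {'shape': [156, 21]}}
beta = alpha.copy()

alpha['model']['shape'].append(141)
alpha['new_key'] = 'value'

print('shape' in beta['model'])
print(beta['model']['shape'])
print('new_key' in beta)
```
True
[156, 21, 141]
False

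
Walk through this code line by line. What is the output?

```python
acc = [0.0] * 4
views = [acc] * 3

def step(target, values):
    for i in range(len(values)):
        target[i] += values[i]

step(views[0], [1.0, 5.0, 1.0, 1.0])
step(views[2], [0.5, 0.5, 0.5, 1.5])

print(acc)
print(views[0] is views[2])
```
[1.5, 5.5, 1.5, 2.5]
True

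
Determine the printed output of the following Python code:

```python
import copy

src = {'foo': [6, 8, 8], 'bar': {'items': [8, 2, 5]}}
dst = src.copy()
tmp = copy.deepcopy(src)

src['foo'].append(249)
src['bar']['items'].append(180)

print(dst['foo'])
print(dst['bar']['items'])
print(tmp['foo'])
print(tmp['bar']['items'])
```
[6, 8, 8, 249]
[8, 2, 5, 180]
[6, 8, 8]
[8, 2, 5]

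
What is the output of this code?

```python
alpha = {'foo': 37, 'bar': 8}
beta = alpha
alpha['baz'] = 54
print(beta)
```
{'foo': 37, 'bar': 8, 'baz': 54}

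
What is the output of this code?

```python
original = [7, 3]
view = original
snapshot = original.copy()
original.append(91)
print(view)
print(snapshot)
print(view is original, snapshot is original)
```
[7, 3, 91]
[7, 3]
True False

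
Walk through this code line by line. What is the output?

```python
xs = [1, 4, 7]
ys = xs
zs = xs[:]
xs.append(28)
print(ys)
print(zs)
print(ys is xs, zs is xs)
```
[1, 4, 7, 28]
[1, 4, 7]
True False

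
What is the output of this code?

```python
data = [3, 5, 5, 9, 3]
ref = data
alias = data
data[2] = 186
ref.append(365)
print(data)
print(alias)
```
[3, 5, 186, 9, 3, 365]
[3, 5, 186, 9, 3, 365]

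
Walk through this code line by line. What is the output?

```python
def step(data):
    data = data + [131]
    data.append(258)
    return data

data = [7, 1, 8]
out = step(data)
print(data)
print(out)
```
[7, 1, 8]
[7, 1, 8, 131, 258]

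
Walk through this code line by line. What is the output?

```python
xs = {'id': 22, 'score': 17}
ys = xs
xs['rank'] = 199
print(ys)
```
{'id': 22, 'score': 17, 'rank': 199}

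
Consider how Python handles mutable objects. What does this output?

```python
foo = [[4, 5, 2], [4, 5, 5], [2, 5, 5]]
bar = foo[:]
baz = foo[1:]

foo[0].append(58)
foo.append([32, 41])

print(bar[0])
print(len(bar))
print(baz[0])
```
[4, 5, 2, 58]
3
[4, 5, 5]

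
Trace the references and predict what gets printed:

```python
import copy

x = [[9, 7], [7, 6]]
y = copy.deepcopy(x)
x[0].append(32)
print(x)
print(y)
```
[[9, 7, 32], [7, 6]]
[[9, 7], [7, 6]]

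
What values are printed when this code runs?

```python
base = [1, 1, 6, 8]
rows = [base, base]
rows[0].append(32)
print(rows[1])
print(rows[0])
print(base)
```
[1, 1, 6, 8, 32]
[1, 1, 6, 8, 32]
[1, 1, 6, 8, 32]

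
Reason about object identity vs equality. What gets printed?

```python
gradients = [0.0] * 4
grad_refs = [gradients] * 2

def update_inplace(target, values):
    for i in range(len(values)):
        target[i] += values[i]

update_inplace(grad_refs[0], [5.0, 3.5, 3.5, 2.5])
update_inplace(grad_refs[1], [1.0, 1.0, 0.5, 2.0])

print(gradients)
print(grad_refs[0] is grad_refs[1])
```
[6.0, 4.5, 4.0, 4.5]
True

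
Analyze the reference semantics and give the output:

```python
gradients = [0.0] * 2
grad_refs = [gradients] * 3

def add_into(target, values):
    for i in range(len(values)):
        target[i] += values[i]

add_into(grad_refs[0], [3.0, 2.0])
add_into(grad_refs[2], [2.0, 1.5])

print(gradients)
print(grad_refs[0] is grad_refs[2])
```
[5.0, 3.5]
True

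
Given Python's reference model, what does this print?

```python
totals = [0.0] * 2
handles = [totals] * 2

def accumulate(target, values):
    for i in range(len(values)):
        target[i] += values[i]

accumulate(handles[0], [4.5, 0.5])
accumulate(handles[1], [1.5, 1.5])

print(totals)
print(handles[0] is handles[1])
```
[6.0, 2.0]
True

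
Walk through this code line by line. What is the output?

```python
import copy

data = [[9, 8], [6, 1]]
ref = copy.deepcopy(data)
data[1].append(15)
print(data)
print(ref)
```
[[9, 8], [6, 1, 15]]
[[9, 8], [6, 1]]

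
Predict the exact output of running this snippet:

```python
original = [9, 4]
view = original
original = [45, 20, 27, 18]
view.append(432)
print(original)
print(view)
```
[45, 20, 27, 18]
[9, 4, 432]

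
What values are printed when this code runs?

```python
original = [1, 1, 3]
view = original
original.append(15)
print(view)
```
[1, 1, 3, 15]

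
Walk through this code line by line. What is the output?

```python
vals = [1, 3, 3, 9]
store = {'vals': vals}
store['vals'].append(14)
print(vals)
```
[1, 3, 3, 9, 14]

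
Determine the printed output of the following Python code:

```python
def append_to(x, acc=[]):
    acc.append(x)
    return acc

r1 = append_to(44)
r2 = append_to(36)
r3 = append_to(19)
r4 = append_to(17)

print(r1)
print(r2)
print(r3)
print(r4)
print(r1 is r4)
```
[44, 36, 19, 17]
[44, 36, 19, 17]
[44, 36, 19, 17]
[44, 36, 19, 17]
True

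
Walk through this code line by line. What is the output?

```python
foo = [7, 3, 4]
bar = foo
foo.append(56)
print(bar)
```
[7, 3, 4, 56]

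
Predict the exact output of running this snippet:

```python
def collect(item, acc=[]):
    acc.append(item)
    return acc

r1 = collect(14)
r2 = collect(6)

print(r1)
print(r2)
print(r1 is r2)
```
[14, 6]
[14, 6]
True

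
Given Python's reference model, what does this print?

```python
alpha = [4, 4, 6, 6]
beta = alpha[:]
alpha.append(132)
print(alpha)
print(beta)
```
[4, 4, 6, 6, 132]
[4, 4, 6, 6]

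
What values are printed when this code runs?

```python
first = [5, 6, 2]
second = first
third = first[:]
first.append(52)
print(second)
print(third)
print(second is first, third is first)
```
[5, 6, 2, 52]
[5, 6, 2]
True False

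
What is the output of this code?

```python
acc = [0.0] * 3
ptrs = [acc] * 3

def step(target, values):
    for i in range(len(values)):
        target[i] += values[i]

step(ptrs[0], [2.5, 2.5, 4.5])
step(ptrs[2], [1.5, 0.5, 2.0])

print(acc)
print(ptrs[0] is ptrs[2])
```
[4.0, 3.0, 6.5]
True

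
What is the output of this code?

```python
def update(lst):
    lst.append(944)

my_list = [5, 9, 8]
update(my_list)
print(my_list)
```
[5, 9, 8, 944]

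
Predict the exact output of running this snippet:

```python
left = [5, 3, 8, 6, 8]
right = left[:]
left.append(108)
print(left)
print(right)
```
[5, 3, 8, 6, 8, 108]
[5, 3, 8, 6, 8]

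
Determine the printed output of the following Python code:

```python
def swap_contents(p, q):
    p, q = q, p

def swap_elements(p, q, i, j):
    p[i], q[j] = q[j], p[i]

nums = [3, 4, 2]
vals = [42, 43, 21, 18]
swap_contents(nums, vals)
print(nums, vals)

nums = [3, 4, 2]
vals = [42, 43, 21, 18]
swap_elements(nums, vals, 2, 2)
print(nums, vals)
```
[3, 4, 2] [42, 43, 21, 18]
[3, 4, 21] [42, 43, 2, 18]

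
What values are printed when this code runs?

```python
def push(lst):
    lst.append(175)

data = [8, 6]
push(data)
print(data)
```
[8, 6, 175]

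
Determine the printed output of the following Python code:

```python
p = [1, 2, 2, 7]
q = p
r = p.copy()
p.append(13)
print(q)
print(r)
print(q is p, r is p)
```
[1, 2, 2, 7, 13]
[1, 2, 2, 7]
True False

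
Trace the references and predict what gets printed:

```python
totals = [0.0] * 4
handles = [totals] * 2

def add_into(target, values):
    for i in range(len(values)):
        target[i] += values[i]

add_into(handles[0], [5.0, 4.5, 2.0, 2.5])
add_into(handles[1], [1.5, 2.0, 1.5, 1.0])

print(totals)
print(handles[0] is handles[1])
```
[6.5, 6.5, 3.5, 3.5]
True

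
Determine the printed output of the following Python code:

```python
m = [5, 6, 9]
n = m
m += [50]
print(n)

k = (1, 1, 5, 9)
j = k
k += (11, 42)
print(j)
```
[5, 6, 9, 50]
(1, 1, 5, 9)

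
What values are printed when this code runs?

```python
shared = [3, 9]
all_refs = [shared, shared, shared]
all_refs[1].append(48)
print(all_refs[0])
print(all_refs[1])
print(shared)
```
[3, 9, 48]
[3, 9, 48]
[3, 9, 48]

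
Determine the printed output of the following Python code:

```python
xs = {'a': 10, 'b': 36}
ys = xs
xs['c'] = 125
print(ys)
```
{'a': 10, 'b': 36, 'c': 125}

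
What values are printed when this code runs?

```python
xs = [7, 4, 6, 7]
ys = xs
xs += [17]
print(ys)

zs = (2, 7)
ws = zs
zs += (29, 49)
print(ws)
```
[7, 4, 6, 7, 17]
(2, 7)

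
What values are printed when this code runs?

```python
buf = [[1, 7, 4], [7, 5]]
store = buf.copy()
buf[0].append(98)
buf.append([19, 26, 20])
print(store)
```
[[1, 7, 4, 98], [7, 5]]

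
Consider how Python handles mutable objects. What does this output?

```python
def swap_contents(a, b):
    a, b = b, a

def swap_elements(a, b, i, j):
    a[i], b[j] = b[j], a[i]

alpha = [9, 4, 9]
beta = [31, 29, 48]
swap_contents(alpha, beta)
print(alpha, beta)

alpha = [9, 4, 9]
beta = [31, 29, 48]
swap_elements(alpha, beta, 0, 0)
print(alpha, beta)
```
[9, 4, 9] [31, 29, 48]
[31, 4, 9] [9, 29, 48]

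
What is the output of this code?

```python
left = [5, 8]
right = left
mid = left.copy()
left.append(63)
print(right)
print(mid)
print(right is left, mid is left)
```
[5, 8, 63]
[5, 8]
True False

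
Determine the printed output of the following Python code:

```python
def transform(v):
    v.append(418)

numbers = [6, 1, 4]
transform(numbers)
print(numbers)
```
[6, 1, 4, 418]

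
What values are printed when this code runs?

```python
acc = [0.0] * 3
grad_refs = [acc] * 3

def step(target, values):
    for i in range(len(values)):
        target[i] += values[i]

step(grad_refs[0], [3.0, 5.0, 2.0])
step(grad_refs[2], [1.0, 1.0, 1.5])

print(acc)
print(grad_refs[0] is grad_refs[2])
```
[4.0, 6.0, 3.5]
True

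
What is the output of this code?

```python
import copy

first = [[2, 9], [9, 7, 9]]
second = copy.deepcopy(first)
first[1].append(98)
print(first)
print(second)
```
[[2, 9], [9, 7, 9, 98]]
[[2, 9], [9, 7, 9]]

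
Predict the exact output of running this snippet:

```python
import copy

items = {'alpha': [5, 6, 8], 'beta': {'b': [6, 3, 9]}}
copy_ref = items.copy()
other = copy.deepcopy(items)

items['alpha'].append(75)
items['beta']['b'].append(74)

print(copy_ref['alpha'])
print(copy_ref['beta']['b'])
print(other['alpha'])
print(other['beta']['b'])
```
[5, 6, 8, 75]
[6, 3, 9, 74]
[5, 6, 8]
[6, 3, 9]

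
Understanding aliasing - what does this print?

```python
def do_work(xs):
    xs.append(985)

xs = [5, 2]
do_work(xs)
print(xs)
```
[5, 2, 985]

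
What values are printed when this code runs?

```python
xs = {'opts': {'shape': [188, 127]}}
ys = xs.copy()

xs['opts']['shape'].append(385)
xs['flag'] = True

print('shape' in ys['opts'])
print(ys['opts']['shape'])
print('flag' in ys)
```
True
[188, 127, 385]
False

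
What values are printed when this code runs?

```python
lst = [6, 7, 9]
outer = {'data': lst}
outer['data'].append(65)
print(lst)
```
[6, 7, 9, 65]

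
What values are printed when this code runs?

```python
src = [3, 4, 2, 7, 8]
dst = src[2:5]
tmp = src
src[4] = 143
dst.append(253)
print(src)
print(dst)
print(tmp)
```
[3, 4, 2, 7, 143]
[2, 7, 8, 253]
[3, 4, 2, 7, 143]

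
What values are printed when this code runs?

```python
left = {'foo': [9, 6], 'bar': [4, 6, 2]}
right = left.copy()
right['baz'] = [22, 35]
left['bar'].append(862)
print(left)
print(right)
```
{'foo': [9, 6], 'bar': [4, 6, 2, 862]}
{'foo': [9, 6], 'bar': [4, 6, 2, 862], 'baz': [22, 35]}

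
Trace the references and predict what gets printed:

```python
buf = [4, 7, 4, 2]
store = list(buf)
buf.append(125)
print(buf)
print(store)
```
[4, 7, 4, 2, 125]
[4, 7, 4, 2]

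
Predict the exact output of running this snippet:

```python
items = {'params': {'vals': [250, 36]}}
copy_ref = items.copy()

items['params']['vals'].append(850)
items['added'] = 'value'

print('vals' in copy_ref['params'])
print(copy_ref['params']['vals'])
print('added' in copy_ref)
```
True
[250, 36, 850]
False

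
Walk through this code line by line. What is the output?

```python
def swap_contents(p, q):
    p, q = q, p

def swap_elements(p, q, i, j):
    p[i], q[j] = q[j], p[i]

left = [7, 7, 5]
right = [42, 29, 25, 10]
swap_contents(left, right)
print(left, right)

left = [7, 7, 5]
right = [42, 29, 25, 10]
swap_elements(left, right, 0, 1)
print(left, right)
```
[7, 7, 5] [42, 29, 25, 10]
[29, 7, 5] [42, 7, 25, 10]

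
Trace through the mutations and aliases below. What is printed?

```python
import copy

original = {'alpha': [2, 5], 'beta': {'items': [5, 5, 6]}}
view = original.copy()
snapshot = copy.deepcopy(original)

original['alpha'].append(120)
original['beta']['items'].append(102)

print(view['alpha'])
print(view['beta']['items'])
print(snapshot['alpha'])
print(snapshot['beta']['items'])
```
[2, 5, 120]
[5, 5, 6, 102]
[2, 5]
[5, 5, 6]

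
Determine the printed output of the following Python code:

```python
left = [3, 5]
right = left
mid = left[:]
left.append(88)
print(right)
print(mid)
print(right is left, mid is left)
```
[3, 5, 88]
[3, 5]
True False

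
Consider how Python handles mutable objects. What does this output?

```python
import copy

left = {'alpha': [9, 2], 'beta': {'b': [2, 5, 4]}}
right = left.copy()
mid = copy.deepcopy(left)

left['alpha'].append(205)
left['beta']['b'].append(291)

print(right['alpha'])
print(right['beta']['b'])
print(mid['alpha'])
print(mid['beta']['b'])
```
[9, 2, 205]
[2, 5, 4, 291]
[9, 2]
[2, 5, 4]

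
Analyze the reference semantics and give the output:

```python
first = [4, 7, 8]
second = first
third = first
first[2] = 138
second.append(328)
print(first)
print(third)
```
[4, 7, 138, 328]
[4, 7, 138, 328]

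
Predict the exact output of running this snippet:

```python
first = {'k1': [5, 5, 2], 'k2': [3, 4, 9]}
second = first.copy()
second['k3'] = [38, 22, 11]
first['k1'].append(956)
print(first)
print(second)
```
{'k1': [5, 5, 2, 956], 'k2': [3, 4, 9]}
{'k1': [5, 5, 2, 956], 'k2': [3, 4, 9], 'k3': [38, 22, 11]}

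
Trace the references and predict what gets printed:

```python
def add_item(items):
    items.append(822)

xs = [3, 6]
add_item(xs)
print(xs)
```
[3, 6, 822]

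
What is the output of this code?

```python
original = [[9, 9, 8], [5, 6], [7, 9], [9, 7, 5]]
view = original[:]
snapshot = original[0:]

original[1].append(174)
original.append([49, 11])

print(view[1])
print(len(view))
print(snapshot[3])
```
[5, 6, 174]
4
[9, 7, 5]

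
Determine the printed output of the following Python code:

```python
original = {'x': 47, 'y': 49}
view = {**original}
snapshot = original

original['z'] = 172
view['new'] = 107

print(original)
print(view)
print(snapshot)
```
{'x': 47, 'y': 49, 'z': 172}
{'x': 47, 'y': 49, 'new': 107}
{'x': 47, 'y': 49, 'z': 172}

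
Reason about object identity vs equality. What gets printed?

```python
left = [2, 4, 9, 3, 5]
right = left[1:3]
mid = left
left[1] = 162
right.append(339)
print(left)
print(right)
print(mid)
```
[2, 162, 9, 3, 5]
[4, 9, 339]
[2, 162, 9, 3, 5]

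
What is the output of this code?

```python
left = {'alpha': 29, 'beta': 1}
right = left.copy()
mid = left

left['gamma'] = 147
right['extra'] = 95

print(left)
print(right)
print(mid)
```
{'alpha': 29, 'beta': 1, 'gamma': 147}
{'alpha': 29, 'beta': 1, 'extra': 95}
{'alpha': 29, 'beta': 1, 'gamma': 147}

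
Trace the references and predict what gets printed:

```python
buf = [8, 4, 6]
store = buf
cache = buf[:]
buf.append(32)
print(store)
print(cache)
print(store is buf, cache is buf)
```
[8, 4, 6, 32]
[8, 4, 6]
True False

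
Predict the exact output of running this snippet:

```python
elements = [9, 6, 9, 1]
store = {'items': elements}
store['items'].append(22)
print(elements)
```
[9, 6, 9, 1, 22]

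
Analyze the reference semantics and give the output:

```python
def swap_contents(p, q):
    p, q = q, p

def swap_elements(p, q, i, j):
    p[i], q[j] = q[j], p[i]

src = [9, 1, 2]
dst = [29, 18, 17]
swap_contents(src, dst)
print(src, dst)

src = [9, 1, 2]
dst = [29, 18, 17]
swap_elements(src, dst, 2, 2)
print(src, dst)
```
[9, 1, 2] [29, 18, 17]
[9, 1, 17] [29, 18, 2]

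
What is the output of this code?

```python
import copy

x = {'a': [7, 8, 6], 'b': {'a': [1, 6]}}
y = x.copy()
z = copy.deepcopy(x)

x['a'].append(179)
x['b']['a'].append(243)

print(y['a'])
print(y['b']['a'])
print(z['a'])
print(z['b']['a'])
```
[7, 8, 6, 179]
[1, 6, 243]
[7, 8, 6]
[1, 6]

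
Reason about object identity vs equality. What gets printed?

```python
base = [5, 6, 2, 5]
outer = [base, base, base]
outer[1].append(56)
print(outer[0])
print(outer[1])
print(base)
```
[5, 6, 2, 5, 56]
[5, 6, 2, 5, 56]
[5, 6, 2, 5, 56]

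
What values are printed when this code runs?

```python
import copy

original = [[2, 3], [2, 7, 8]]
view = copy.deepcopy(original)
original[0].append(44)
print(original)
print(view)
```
[[2, 3, 44], [2, 7, 8]]
[[2, 3], [2, 7, 8]]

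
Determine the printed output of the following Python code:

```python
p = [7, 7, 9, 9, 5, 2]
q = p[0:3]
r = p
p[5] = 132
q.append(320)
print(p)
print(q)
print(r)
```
[7, 7, 9, 9, 5, 132]
[7, 7, 9, 320]
[7, 7, 9, 9, 5, 132]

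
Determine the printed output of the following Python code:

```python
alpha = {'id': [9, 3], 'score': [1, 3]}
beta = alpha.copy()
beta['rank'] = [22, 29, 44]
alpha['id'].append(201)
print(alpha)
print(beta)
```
{'id': [9, 3, 201], 'score': [1, 3]}
{'id': [9, 3, 201], 'score': [1, 3], 'rank': [22, 29, 44]}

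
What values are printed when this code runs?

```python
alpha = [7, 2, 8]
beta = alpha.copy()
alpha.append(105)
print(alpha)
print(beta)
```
[7, 2, 8, 105]
[7, 2, 8]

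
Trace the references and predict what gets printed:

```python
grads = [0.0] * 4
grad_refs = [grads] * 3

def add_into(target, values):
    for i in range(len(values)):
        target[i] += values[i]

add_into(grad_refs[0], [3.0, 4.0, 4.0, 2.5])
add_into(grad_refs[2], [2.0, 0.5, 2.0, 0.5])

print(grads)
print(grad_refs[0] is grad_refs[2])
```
[5.0, 4.5, 6.0, 3.0]
True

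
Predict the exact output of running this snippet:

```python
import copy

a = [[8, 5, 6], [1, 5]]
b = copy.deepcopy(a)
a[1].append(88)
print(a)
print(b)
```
[[8, 5, 6], [1, 5, 88]]
[[8, 5, 6], [1, 5]]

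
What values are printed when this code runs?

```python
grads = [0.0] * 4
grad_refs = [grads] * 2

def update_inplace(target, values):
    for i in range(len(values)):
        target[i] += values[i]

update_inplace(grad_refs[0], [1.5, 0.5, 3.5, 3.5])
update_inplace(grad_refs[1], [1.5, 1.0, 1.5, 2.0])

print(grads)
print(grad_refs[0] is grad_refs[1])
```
[3.0, 1.5, 5.0, 5.5]
True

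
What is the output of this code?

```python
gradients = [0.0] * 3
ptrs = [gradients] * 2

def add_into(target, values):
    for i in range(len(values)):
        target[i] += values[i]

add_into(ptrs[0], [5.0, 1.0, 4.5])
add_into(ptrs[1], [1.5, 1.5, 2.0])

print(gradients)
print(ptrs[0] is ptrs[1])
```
[6.5, 2.5, 6.5]
True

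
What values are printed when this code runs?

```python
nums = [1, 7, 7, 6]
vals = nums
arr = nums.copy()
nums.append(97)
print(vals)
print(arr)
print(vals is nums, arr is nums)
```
[1, 7, 7, 6, 97]
[1, 7, 7, 6]
True False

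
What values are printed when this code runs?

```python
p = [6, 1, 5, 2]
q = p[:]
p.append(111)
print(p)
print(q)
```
[6, 1, 5, 2, 111]
[6, 1, 5, 2]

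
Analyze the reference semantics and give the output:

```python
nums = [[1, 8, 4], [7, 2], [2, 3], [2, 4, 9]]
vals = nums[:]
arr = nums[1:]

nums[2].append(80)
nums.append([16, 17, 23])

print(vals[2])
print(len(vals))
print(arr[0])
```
[2, 3, 80]
4
[7, 2]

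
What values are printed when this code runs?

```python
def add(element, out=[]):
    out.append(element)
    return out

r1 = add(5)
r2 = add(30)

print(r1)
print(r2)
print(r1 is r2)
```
[5, 30]
[5, 30]
True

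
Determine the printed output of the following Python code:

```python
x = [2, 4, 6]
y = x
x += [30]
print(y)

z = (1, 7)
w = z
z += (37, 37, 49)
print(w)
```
[2, 4, 6, 30]
(1, 7)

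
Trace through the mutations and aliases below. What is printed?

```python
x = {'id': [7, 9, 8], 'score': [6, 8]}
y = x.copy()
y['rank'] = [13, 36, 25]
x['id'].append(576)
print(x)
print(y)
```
{'id': [7, 9, 8, 576], 'score': [6, 8]}
{'id': [7, 9, 8, 576], 'score': [6, 8], 'rank': [13, 36, 25]}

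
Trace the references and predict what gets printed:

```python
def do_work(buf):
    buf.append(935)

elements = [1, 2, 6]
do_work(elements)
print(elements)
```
[1, 2, 6, 935]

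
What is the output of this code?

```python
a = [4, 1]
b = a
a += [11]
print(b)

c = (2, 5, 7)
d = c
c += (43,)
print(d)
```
[4, 1, 11]
(2, 5, 7)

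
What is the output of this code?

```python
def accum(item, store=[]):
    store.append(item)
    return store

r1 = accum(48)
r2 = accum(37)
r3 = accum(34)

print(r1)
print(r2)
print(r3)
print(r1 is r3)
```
[48, 37, 34]
[48, 37, 34]
[48, 37, 34]
True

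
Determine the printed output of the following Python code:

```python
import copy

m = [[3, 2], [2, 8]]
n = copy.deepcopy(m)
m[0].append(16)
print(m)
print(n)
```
[[3, 2, 16], [2, 8]]
[[3, 2], [2, 8]]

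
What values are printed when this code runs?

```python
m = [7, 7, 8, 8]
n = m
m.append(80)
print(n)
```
[7, 7, 8, 8, 80]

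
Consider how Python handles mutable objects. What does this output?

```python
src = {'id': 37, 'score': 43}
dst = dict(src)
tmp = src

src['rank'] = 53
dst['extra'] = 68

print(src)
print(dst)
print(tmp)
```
{'id': 37, 'score': 43, 'rank': 53}
{'id': 37, 'score': 43, 'extra': 68}
{'id': 37, 'score': 43, 'rank': 53}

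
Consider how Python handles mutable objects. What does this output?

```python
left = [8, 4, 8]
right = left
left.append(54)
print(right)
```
[8, 4, 8, 54]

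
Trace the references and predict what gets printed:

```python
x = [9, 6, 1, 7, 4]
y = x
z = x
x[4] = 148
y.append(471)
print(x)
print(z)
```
[9, 6, 1, 7, 148, 471]
[9, 6, 1, 7, 148, 471]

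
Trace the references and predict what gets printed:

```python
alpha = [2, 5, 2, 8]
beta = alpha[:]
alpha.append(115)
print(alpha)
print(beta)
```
[2, 5, 2, 8, 115]
[2, 5, 2, 8]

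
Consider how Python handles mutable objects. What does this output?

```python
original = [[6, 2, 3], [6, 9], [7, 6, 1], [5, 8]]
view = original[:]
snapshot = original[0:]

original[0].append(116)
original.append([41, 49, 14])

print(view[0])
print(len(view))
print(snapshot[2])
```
[6, 2, 3, 116]
4
[7, 6, 1]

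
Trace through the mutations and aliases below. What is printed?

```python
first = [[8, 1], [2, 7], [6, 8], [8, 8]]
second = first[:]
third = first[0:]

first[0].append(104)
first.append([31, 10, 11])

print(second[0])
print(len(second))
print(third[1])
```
[8, 1, 104]
4
[2, 7]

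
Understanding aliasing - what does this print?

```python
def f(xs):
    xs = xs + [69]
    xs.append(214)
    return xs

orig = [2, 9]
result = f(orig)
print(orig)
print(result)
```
[2, 9]
[2, 9, 69, 214]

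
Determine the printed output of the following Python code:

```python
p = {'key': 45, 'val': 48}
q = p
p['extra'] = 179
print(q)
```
{'key': 45, 'val': 48, 'extra': 179}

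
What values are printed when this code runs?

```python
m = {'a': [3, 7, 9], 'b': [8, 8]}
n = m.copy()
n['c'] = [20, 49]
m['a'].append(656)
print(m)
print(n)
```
{'a': [3, 7, 9, 656], 'b': [8, 8]}
{'a': [3, 7, 9, 656], 'b': [8, 8], 'c': [20, 49]}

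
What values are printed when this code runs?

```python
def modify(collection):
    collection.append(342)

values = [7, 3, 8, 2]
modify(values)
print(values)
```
[7, 3, 8, 2, 342]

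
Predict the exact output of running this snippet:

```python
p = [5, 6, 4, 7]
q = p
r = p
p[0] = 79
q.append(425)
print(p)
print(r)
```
[79, 6, 4, 7, 425]
[79, 6, 4, 7, 425]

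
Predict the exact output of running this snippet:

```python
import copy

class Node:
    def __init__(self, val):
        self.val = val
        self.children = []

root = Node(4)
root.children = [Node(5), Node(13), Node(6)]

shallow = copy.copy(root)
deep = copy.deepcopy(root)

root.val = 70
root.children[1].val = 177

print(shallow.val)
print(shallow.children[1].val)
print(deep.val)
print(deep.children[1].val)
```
4
177
4
13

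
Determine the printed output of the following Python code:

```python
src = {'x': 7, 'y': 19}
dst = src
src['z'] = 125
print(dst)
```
{'x': 7, 'y': 19, 'z': 125}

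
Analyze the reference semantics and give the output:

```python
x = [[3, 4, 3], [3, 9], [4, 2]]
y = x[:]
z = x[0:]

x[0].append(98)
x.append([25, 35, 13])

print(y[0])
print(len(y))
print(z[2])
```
[3, 4, 3, 98]
3
[4, 2]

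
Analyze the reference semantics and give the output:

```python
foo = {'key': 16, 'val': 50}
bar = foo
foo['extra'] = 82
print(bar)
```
{'key': 16, 'val': 50, 'extra': 82}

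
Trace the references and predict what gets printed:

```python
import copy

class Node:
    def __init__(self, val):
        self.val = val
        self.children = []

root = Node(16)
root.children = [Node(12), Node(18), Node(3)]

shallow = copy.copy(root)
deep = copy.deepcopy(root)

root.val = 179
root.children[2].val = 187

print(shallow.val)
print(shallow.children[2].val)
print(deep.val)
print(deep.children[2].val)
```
16
187
16
3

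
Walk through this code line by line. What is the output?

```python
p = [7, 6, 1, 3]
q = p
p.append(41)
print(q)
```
[7, 6, 1, 3, 41]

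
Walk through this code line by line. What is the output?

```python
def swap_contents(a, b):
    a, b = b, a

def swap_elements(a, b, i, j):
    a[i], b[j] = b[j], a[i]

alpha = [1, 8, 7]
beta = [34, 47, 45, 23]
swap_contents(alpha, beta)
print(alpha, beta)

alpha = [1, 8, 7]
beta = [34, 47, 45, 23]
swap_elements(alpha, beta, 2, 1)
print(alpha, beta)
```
[1, 8, 7] [34, 47, 45, 23]
[1, 8, 47] [34, 7, 45, 23]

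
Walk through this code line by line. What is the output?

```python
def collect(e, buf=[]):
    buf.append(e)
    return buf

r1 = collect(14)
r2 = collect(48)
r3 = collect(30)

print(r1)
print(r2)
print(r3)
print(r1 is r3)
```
[14, 48, 30]
[14, 48, 30]
[14, 48, 30]
True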